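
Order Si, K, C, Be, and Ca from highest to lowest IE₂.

After 1 electron has been removed, what remains? Si⁺ still has 3 valence electrons; K⁺ is the bare [Ar] core; C⁺ still has 3 valence electrons; Be⁺ still has 1 valence electron; Ca⁺ still has 1 valence electron.
Core electrons are held far more tightly than valence electrons, so K tops the IE_2 order.
Valence configurations: Si⁺ [Ne]3s²3p¹, C⁺ [He]2s²2p¹, Be⁺ [He]2s¹, Ca⁺ [Ar]4s¹.
Approximate IE_2 values (kJ/mol): Si 1577, K 3052, C 2353, Be 1757, Ca 1145.
Overall IE_2 order: Ca < Si < Be < C < K.

K > C > Be > Si > Ca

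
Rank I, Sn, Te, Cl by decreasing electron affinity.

Cl, I, Te, Sn

Cl is in period 3, group 17; Sn is in period 5, group 14; Te is in period 5, group 16; I is in period 5, group 17.
Adding an electron releases more energy for atoms nearer the top right (short of the noble gases).
These span different periods and groups, so the two trends combine.
Te > Sn: Te lies to the right of Sn in period 5, so the across-period effect alone puts Te higher.
I > Te: both are in period 5; the period trend gives I the larger value.
Cl > I: Cl sits above I in group 17, so the down-group effect alone puts Cl higher.
Approximate values (kJ/mol): Cl 349, Sn 107, Te 190, I 295.
So from highest to lowest: Cl > I > Te > Sn.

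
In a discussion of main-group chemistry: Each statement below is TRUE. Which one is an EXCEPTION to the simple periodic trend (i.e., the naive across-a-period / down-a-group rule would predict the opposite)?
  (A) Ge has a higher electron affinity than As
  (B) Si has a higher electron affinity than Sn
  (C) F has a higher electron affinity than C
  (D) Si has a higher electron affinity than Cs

(A)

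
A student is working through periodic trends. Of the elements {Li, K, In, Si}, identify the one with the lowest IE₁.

K

Li is in period 2, group 1; Si is in period 3, group 14; K is in period 4, group 1; In is in period 5, group 13.
Removing the outermost electron gets harder across a period and easier down a group.
Here both period and group differ, so the two effects have to be weighed against each other.
Li > K: they share group 1; the group trend gives Li the larger value.
In > Li: period and group pull opposite ways; the across-period shift dominates (558 vs 520 kJ/mol).
Si > In: relative to In, both the across-period and down-group shifts push Si's first ionization energy up.
Approximate values (kJ/mol): Li 520, Si 786, K 419, In 558.
The lowest IE₁ among these belongs to K.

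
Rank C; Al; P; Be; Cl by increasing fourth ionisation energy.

Consider each +3 ion: C³⁺ still has 1 valence electron; Al³⁺ is the bare [Ne] core; P³⁺ still has 2 valence electrons; Be³⁺ is already 1 electron into the core; Cl³⁺ still has 4 valence electrons.
Breaking into a closed-shell core is much more expensive than removing a leftover valence electron — Al and Be have the largest IE_4 here.
Valence configurations: C³⁺ [He]2s¹, P³⁺ [Ne]3s², Cl³⁺ [Ne]3s²3p².
The numbers (kJ/mol): C 6223, Al 11577, P 4964, Be 21007, Cl 5159.
Hence IE_4: P < Cl < C < Al < Be.

P < Cl < C < Al < Be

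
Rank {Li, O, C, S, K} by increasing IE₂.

S < C < K < O < Li

IE_2 is the cost of taking one more electron from the +1 cation: Li⁺ is the bare [He] core; O⁺ still has 5 valence electrons; C⁺ still has 3 valence electrons; S⁺ still has 5 valence electrons; K⁺ is the bare [Ar] core.
Usually core removal costs more than valence removal, but here the competition is close: a tightly held n=2 valence electron can cost more to remove than an n=3 core electron, so the actual values have to decide it.
Valence configurations: O⁺ [He]2s²2p³, C⁺ [He]2s²2p¹, S⁺ [Ne]3s²3p³.
Approximate IE_2 values (kJ/mol): Li 7298, O 3388, C 2353, S 2252, K 3052.
Hence IE_2: S < C < K < O < Li.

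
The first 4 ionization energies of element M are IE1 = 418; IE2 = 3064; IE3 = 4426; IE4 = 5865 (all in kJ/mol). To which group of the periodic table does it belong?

Look for the largest jump between consecutive ionization energies: IE2/IE1 ≈ 7.3, far larger than any earlier ratio.
That jump marks the point where a core electron is being removed. So the atom has 1 valence electron.
A main-group element with 1 valence electron is in group 1.

Group 1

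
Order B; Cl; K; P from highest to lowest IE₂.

K, B, Cl, P

Consider each +1 ion: B⁺ still has 2 valence electrons; Cl⁺ still has 6 valence electrons; K⁺ is the bare [Ar] core; P⁺ still has 4 valence electrons.
Pulling an electron out of a noble-gas core costs far more than removing a remaining valence electron, so K sits at the high end of IE_2.
Valence configurations: B⁺ [He]2s², Cl⁺ [Ne]3s²3p⁴, P⁺ [Ne]3s²3p².
The numbers (kJ/mol): B 2427, Cl 2298, K 3052, P 1907.
Hence IE_2: P < Cl < B < K.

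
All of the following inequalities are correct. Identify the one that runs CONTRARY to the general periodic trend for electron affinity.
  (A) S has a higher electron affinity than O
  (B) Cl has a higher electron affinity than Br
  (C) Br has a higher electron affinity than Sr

(A)

The general trend: electron affinity increases across a period and decreases down a group.
(A) S (period 3, group 16) vs O (period 2, group 16): the stated order contradicts the simple trend.
(B) Cl (period 3, group 17) vs Br (period 4, group 17): the stated order agrees with the simple trend.
(C) Br (period 4, group 17) vs Sr (period 5, group 2): the stated order agrees with the simple trend.
The exception is (A): the compact 2p subshell of O repels the added electron more than S's larger 3p does.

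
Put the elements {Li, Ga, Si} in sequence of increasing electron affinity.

Ga < Li < Si

Li is in period 2, group 1; Si is in period 3, group 14; Ga is in period 4, group 13.
Adding an electron releases more energy for atoms nearer the top right (short of the noble gases).
These span different periods and groups, so the two trends combine.
Li > Ga: the two effects oppose for this pair; the down-group effect wins (60 vs 29 kJ/mol).
Si > Li: period and group pull opposite ways; the across-period shift dominates (134 vs 60 kJ/mol).
For reference (kJ/mol): Li 60, Si 134, Ga 29.
So from lowest to highest: Ga < Li < Si.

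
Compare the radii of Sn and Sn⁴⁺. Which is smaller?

Forming Sn⁴⁺ removes 4 electrons from Sn. Fewer electrons for the same nuclear charge means less shielding and a higher Z_eff on the remaining electrons.
A cation is smaller than its parent atom: Sn⁴⁺ < Sn.

Sn⁴⁺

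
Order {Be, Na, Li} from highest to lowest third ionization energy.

Be > Li > Na

IE_3 is the cost of taking one more electron from the +2 cation: Be²⁺ is the bare [He] core; Na²⁺ is already 1 electron into the core; Li²⁺ is already 1 electron into the core.
All of these are removing an electron from a noble-gas core or deeper; the smaller core (lower principal quantum number) is held far more tightly, and within a period the higher nuclear charge binds the same core more tightly.
Tabulated IE_3 (kJ/mol): Be 14849, Na 6910, Li 11815.
So the third ionization energies run Na < Li < Be.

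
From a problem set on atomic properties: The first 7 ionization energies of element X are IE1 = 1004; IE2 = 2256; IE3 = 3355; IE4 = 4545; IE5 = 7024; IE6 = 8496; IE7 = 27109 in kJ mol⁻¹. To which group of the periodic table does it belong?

Group 16

Look for the largest jump between consecutive ionization energies: IE7/IE6 ≈ 3.2, far larger than any earlier ratio.
That jump marks the point where a core electron is being removed. So the atom has 6 valence electrons.
A main-group element with 6 valence electrons is in group 16.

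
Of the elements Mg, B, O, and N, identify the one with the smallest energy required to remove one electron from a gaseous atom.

Mg

B is in period 2, group 13; N is in period 2, group 15; O is in period 2, group 16; Mg is in period 3, group 2.
IE₁ increases left→right with effective nuclear charge and decreases top→bottom as the valence shell moves farther out.
Neither a single period nor a single group — weigh both effects.
B > Mg: relative to Mg, both the across-period and down-group shifts push B's first ionization energy up.
O > B: O lies to the right of B in period 2, so the across-period effect alone puts O higher.
N > O: this pair runs against the simple trend — see the exception note.
Note the exception: N has a higher first ionization energy than O, contrary to the simple trend — pairing an electron in O's 2p⁴ costs repulsion energy, so O ionizes more easily than half-filled N (2p³).
Approximate values (kJ/mol): B 801, N 1402, O 1314, Mg 738.
The smallest energy required to remove one electron from a gaseous atom among these belongs to Mg.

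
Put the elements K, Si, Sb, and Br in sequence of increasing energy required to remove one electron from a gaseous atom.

K, Si, Sb, Br

Removing the outermost electron gets harder across a period and easier down a group.
Neither a single period nor a single group — weigh both effects.
Si > K: both effects reinforce here, so Si is clearly the higher of the two.
Sb > Si: period and group pull opposite ways; the across-period shift dominates (831 vs 786 kJ/mol).
Br > Sb: relative to Sb, both the across-period and down-group shifts push Br's first ionization energy up.
For reference (kJ/mol): Si 786, K 419, Br 1140, Sb 831.
So from lowest to highest: K < Si < Sb < Br.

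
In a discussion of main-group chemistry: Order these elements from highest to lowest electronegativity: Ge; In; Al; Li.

Li is in period 2, group 1; Al is in period 3, group 13; Ge is in period 4, group 14; In is in period 5, group 13.
Electronegativity increases across a period and decreases down a group, tracking effective nuclear charge and atomic size.
Neither a single period nor a single group — weigh both effects.
Al > Li: period and group pull opposite ways; the across-period shift dominates (1.61 vs 0.98).
In > Al: this pair runs against the simple trend — see the exception note.
Ge > In: both effects reinforce here, so Ge is clearly the higher of the two.
Note the exception: In has a higher electronegativity than Al, contrary to the simple trend — poor shielding by filled d (and f) subshells raises the heavier element's effective nuclear charge more than the simple down-group trend predicts.
For reference (Pauling): Li 0.98, Al 1.61, Ge 2.01, In 1.78.
So from highest to lowest: Ge > In > Al > Li.

Ge > In > Al > Li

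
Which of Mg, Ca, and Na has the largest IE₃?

Mg

Consider each +2 ion: Mg²⁺ is the bare [Ne] core; Ca²⁺ is the bare [Ar] core; Na²⁺ is already 1 electron into the core.
All of these are removing an electron from a noble-gas core or deeper; the smaller core (lower principal quantum number) is held far more tightly, and within a period the higher nuclear charge binds the same core more tightly.
Tabulated IE_3 (kJ/mol): Mg 7733, Ca 4912, Na 6910.
Overall IE_3 order: Ca < Na < Mg.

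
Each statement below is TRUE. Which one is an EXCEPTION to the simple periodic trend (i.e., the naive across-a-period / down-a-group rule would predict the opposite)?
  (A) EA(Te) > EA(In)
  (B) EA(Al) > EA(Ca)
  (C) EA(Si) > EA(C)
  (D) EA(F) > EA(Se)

(C)

The general trend: electron affinity increases across a period and decreases down a group.
(A) Te (period 5, group 16) vs In (period 5, group 13): the stated order agrees with the simple trend.
(B) Al (period 3, group 13) vs Ca (period 4, group 2): the stated order agrees with the simple trend.
(C) Si (period 3, group 14) vs C (period 2, group 14): the stated order contradicts the simple trend.
(D) F (period 2, group 17) vs Se (period 4, group 16): the stated order agrees with the simple trend.
The exception is (C): Si's larger, more diffuse 3p orbitals accept an added electron slightly more readily than C's compact 2p.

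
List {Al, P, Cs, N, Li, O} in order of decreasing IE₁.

N > O > P > Al > Li > Cs

IE₁ increases left→right with effective nuclear charge and decreases top→bottom as the valence shell moves farther out.
Neither a single period nor a single group — weigh both effects.
Li > Cs: they share group 1; the group trend gives Li the larger value.
Al > Li: period and group pull opposite ways; the across-period shift dominates (578 vs 520 kJ/mol).
P > Al: P lies to the right of Al in period 3, so the across-period effect alone puts P higher.
O > P: relative to P, both the across-period and down-group shifts push O's first ionization energy up.
N > O: this pair runs against the simple trend — see the exception note.
Note the exception: N has a higher first ionization energy than O, contrary to the simple trend — pairing an electron in O's 2p⁴ costs repulsion energy, so O ionizes more easily than half-filled N (2p³).
Tabulated first ionization energy (kJ/mol): Li 520, N 1402, O 1314, Al 578, P 1012, Cs 376.
So from highest to lowest: N > O > P > Al > Li > Cs.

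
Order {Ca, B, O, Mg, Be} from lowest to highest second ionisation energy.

Consider each +1 ion: Ca⁺ still has 1 valence electron; B⁺ still has 2 valence electrons; O⁺ still has 5 valence electrons; Mg⁺ still has 1 valence electron; Be⁺ still has 1 valence electron.
All are still removing valence electrons, so compare the +1 ions as you would atoms: IE_2 generally rises across a period (higher Z_eff) and falls down a group (larger shell), subject to the usual subshell exceptions.
Valence configurations: Ca⁺ [Ar]4s¹, B⁺ [He]2s², O⁺ [He]2s²2p³, Mg⁺ [Ne]3s¹, Be⁺ [He]2s¹.
Tabulated IE_2 (kJ/mol): Ca 1145, B 2427, O 3388, Mg 1451, Be 1757.
Putting it together, IE_2: Ca < Mg < Be < B < O.

Ca < Mg < Be < B < O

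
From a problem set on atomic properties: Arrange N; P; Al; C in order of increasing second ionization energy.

After 1 electron has been removed, what remains? N⁺ still has 4 valence electrons; P⁺ still has 4 valence electrons; Al⁺ still has 2 valence electrons; C⁺ still has 3 valence electrons.
All are still removing valence electrons, so compare the +1 ions as you would atoms: IE_2 generally rises across a period (higher Z_eff) and falls down a group (larger shell), subject to the usual subshell exceptions.
Valence configurations: N⁺ [He]2s²2p², P⁺ [Ne]3s²3p², Al⁺ [Ne]3s², C⁺ [He]2s²2p¹.
Tabulated IE_2 (kJ/mol): N 2856, P 1907, Al 1817, C 2353.
Overall IE_2 order: Al < P < C < N.

Al < P < C < N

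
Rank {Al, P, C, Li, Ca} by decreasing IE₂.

After 1 electron has been removed, what remains? Al⁺ still has 2 valence electrons; P⁺ still has 4 valence electrons; C⁺ still has 3 valence electrons; Li⁺ is the bare [He] core; Ca⁺ still has 1 valence electron.
Breaking into a closed-shell core is much more expensive than removing a leftover valence electron — Li has the largest IE_2 here.
Valence configurations: Al⁺ [Ne]3s², P⁺ [Ne]3s²3p², C⁺ [He]2s²2p¹, Ca⁺ [Ar]4s¹.
Tabulated IE_2 (kJ/mol): Al 1817, P 1907, C 2353, Li 7298, Ca 1145.
So the second ionization energies run Ca < Al < P < C < Li.

Li > C > P > Al > Ca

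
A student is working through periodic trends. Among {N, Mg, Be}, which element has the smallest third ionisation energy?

Consider each +2 ion: N²⁺ still has 3 valence electrons; Mg²⁺ is the bare [Ne] core; Be²⁺ is the bare [He] core.
Pulling an electron out of a noble-gas core costs far more than removing a remaining valence electron, so Mg and Be sit at the high end of IE_3.
The numbers (kJ/mol): N 4578, Mg 7733, Be 14849.
So the third ionization energies run N < Mg < Be.

N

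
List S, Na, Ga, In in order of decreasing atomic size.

Na > In > Ga > S

Across a period the added protons contract the valence shell; down a group each new principal shell makes the atom larger.
Here both period and group differ, so the two effects have to be weighed against each other.
Ga > S: relative to S, both the across-period and down-group shifts push Ga's atomic radius up.
In > Ga: In sits below Ga in group 13, so the down-group effect alone puts In larger.
Na > In: the two effects oppose for this pair; the across-period effect wins (155 vs 142 pm).
Tabulated atomic radius (pm): Na 155, S 103, Ga 124, In 142.
So from largest to smallest: Na > In > Ga > S.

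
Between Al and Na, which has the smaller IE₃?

Al

Consider each +2 ion: Al²⁺ still has 1 valence electron; Na²⁺ is already 1 electron into the core.
Breaking into a closed-shell core is much more expensive than removing a leftover valence electron — Na has the largest IE_3 here.
Tabulated IE_3 (kJ/mol): Al 2745, Na 6910.
So the third ionization energies run Al < Na.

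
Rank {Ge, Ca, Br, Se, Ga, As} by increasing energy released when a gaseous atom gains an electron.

Ca is in period 4, group 2; Ga is in period 4, group 13; Ge is in period 4, group 14; As is in period 4, group 15; Se is in period 4, group 16; Br is in period 4, group 17.
Atoms with high Z_eff and room in the valence shell (especially the halogens) have the most exothermic electron affinities.
All lie in period 4; the across-period trend (electron affinity increases left to right) applies, with the exception below.
Note the exception: Ge has a higher electron affinity than As, contrary to the simple trend — adding an electron to As's half-filled 4p³ is unfavourable, so Ge (4p²) has the more exothermic EA.
For reference (kJ/mol): Ca 2, Ga 29, Ge 119, As 78, Se 195, Br 325.
So from lowest to highest: Ca < Ga < As < Ge < Se < Br.

Ca < Ga < As < Ge < Se < Br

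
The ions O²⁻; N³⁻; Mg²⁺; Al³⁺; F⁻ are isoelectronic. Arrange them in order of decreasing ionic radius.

N³⁻ > O²⁻ > F⁻ > Mg²⁺ > Al³⁺

All of these have 10 electrons, so size is governed by nuclear charge alone: the more protons, the stronger the pull on the same electron cloud, and the smaller the ion.
Nuclear charges: Al³⁺ (Z=13), Mg²⁺ (Z=12), F⁻ (Z=9), O²⁻ (Z=8), N³⁻ (Z=7).
Largest to smallest: N³⁻ > O²⁻ > F⁻ > Mg²⁺ > Al³⁺.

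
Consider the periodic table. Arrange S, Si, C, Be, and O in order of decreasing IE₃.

Be, O, C, S, Si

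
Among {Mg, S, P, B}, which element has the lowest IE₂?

After 1 electron has been removed, what remains? Mg⁺ still has 1 valence electron; S⁺ still has 5 valence electrons; P⁺ still has 4 valence electrons; B⁺ still has 2 valence electrons.
All are still removing valence electrons, so compare the +1 ions as you would atoms: IE_2 generally rises across a period (higher Z_eff) and falls down a group (larger shell), subject to the usual subshell exceptions.
Valence configurations: Mg⁺ [Ne]3s¹, S⁺ [Ne]3s²3p³, P⁺ [Ne]3s²3p², B⁺ [He]2s².
Approximate IE_2 values (kJ/mol): Mg 1451, S 2252, P 1907, B 2427.
Putting it together, IE_2: Mg < P < S < B.

Mg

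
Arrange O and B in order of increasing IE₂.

B < O

IE_2 is the cost of taking one more electron from the +1 cation: O⁺ still has 5 valence electrons; B⁺ still has 2 valence electrons.
All are still removing valence electrons, so compare the +1 ions as you would atoms: IE_2 generally rises across a period (higher Z_eff) and falls down a group (larger shell), subject to the usual subshell exceptions.
Valence configurations: O⁺ [He]2s²2p³, B⁺ [He]2s².
Approximate IE_2 values (kJ/mol): O 3388, B 2427.
Hence IE_2: B < O.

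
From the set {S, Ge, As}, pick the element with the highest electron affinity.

Electron affinity generally becomes more exothermic across a period toward the halogens and less exothermic down a group.
These span different periods and groups, so the two trends combine.
Ge > As: this pair runs against the simple trend — see the exception note.
S > Ge: both effects reinforce here, so S is clearly the higher of the two.
Note the exception: Ge has a higher electron affinity than As, contrary to the simple trend — adding an electron to As's half-filled 4p³ is unfavourable, so Ge (4p²) has the more exothermic EA.
Tabulated electron affinity (kJ/mol): S 200, Ge 119, As 78.
The highest electron affinity among these belongs to S.

S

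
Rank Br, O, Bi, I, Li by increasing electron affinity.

Electron affinity generally becomes more exothermic across a period toward the halogens and less exothermic down a group.
Here both period and group differ, so the two effects have to be weighed against each other.
Bi > Li: the two effects oppose for this pair; the across-period effect wins (91 vs 60 kJ/mol).
O > Bi: both effects reinforce here, so O is clearly the higher of the two.
I > O: the two effects oppose for this pair; the across-period effect wins (295 vs 141 kJ/mol).
Br > I: Br sits above I in group 17, so the down-group effect alone puts Br higher.
Approximate values (kJ/mol): Li 60, O 141, Br 325, I 295, Bi 91.
So from lowest to highest: Li < Bi < O < I < Br.

Li, Bi, O, I, Br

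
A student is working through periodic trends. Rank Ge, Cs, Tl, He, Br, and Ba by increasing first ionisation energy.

He is in period 1, group 18; Ge is in period 4, group 14; Br is in period 4, group 17; Cs is in period 6, group 1; Ba is in period 6, group 2; Tl is in period 6, group 13.
IE₁ increases left→right with effective nuclear charge and decreases top→bottom as the valence shell moves farther out.
These span different periods and groups, so the two trends combine.
Ba > Cs: both are in period 6; the period trend gives Ba the larger value.
Tl > Ba: both are in period 6; the period trend gives Tl the larger value.
Ge > Tl: relative to Tl, both the across-period and down-group shifts push Ge's first ionization energy up.
Br > Ge: both are in period 4; the period trend gives Br the larger value.
He > Br: relative to Br, both the across-period and down-group shifts push He's first ionization energy up.
Tabulated first ionization energy (kJ/mol): He 2372, Ge 762, Br 1140, Cs 376, Ba 503, Tl 589.
So from lowest to highest: Cs < Ba < Tl < Ge < Br < He.

Cs < Ba < Tl < Ge < Br < He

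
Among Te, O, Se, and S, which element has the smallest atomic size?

Atomic radius shrinks across a period as nuclear charge pulls the same shell inward, and grows down a group as new shells are added.
All are in group 16, so atomic radius increases down the group.
The smallest atomic size among these belongs to O.

O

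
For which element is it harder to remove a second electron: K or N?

K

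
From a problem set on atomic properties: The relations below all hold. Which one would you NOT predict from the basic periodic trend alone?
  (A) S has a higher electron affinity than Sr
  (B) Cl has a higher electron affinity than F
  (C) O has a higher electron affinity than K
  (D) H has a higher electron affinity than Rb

The general trend: electron affinity increases across a period and decreases down a group.
(A) S (period 3, group 16) vs Sr (period 5, group 2): the stated order agrees with the simple trend.
(B) Cl (period 3, group 17) vs F (period 2, group 17): the stated order contradicts the simple trend.
(C) O (period 2, group 16) vs K (period 4, group 1): the stated order agrees with the simple trend.
(D) H (period 1, group 1) vs Rb (period 5, group 1): the stated order agrees with the simple trend.
The exception is (B): F's small 2p subshell makes the incoming electron feel strong e⁻–e⁻ repulsion, so Cl actually releases more energy on gaining an electron.

(B)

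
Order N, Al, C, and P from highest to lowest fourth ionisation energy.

The fourth ionization energy removes an electron from the +3 ion. For each element: N³⁺ still has 2 valence electrons; Al³⁺ is the bare [Ne] core; C³⁺ still has 1 valence electron; P³⁺ still has 2 valence electrons.
Core electrons are held far more tightly than valence electrons, so Al tops the IE_4 order.
Valence configurations: N³⁺ [He]2s², C³⁺ [He]2s¹, P³⁺ [Ne]3s².
Tabulated IE_4 (kJ/mol): N 7475, Al 11577, C 6223, P 4964.
Overall IE_4 order: P < C < N < Al.

Al > N > C > P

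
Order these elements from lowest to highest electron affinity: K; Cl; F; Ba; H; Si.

H is in period 1, group 1; F is in period 2, group 17; Si is in period 3, group 14; Cl is in period 3, group 17; K is in period 4, group 1; Ba is in period 6, group 2.
EA tends to increase across a period and decrease down a group, though the pattern is less regular than for IE or radius.
These span different periods and groups, so the two trends combine.
K > Ba: the two effects oppose for this pair; the down-group effect wins (48 vs 14 kJ/mol).
H > K: H sits above K in group 1, so the down-group effect alone puts H higher.
Si > H: the two effects oppose for this pair; the across-period effect wins (134 vs 73 kJ/mol).
F > Si: both effects reinforce here, so F is clearly the higher of the two.
Cl > F: this pair runs against the simple trend — see the exception note.
Note the exception: Cl has a higher electron affinity than F, contrary to the simple trend — F's small 2p subshell makes the incoming electron feel strong e⁻–e⁻ repulsion, so Cl actually releases more energy on gaining an electron.
Tabulated electron affinity (kJ/mol): H 73, F 328, Si 134, Cl 349, K 48, Ba 14.
So from lowest to highest: Ba < K < H < Si < F < Cl.

Ba < K < H < Si < F < Cl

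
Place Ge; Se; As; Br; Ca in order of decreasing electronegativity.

Br > Se > As > Ge > Ca

Ca is in period 4, group 2; Ge is in period 4, group 14; As is in period 4, group 15; Se is in period 4, group 16; Br is in period 4, group 17.
Atoms toward the upper right of the periodic table pull bonding electrons most strongly.
All lie in period 4, so electronegativity increases left to right.
So from highest to lowest: Br > Se > As > Ge > Ca.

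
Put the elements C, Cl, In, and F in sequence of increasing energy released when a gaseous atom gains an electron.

In < C < F < Cl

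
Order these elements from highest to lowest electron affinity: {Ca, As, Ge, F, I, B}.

Electron affinity generally becomes more exothermic across a period toward the halogens and less exothermic down a group.
These span different periods and groups, so the two trends combine.
B > Ca: both effects reinforce here, so B is clearly the higher of the two.
As > B: period and group pull opposite ways; the across-period shift dominates (78 vs 27 kJ/mol).
Ge > As: this pair runs against the simple trend — see the exception note.
I > Ge: period and group pull opposite ways; the across-period shift dominates (295 vs 119 kJ/mol).
F > I: F sits above I in group 17, so the down-group effect alone puts F higher.
Note the exception: Ge has a higher electron affinity than As, contrary to the simple trend — adding an electron to As's half-filled 4p³ is unfavourable, so Ge (4p²) has the more exothermic EA.
Tabulated electron affinity (kJ/mol): B 27, F 328, Ca 2, Ge 119, As 78, I 295.
So from highest to lowest: F > I > Ge > As > B > Ca.

F, I, Ge, As, B, Ca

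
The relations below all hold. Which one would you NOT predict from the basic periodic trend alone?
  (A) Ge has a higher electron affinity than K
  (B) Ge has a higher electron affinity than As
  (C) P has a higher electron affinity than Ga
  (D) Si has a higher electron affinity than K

The general trend: electron affinity increases across a period and decreases down a group.
(A) Ge (period 4, group 14) vs K (period 4, group 1): the stated order agrees with the simple trend.
(B) Ge (period 4, group 14) vs As (period 4, group 15): the stated order contradicts the simple trend.
(C) P (period 3, group 15) vs Ga (period 4, group 13): the stated order agrees with the simple trend.
(D) Si (period 3, group 14) vs K (period 4, group 1): the stated order agrees with the simple trend.
The exception is (B): adding an electron to As's half-filled 4p³ is unfavourable, so Ge (4p²) has the more exothermic EA.

(B)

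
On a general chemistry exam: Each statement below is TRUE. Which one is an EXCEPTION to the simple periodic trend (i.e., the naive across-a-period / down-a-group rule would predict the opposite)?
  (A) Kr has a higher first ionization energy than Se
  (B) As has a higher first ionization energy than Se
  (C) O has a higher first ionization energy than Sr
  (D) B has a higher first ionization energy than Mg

(B)

The general trend: first ionization energy increases across a period and decreases down a group.
(A) Kr (period 4, group 18) vs Se (period 4, group 16): the stated order agrees with the simple trend.
(B) As (period 4, group 15) vs Se (period 4, group 16): the stated order contradicts the simple trend.
(C) O (period 2, group 16) vs Sr (period 5, group 2): the stated order agrees with the simple trend.
(D) B (period 2, group 13) vs Mg (period 3, group 2): the stated order agrees with the simple trend.
The exception is (B): Se (4p⁴) ionizes more easily than half-filled As (4p³).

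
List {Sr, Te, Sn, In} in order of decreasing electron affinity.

Te > Sn > In > Sr

Adding an electron releases more energy for atoms nearer the top right (short of the noble gases).
All lie in period 5, so electron affinity increases left to right.
So from highest to lowest: Te > Sn > In > Sr.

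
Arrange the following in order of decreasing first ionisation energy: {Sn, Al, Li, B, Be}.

Be > B > Sn > Al > Li

Li is in period 2, group 1; Be is in period 2, group 2; B is in period 2, group 13; Al is in period 3, group 13; Sn is in period 5, group 14.
Across a period the outer electron is held more tightly (higher IE₁); down a group it sits in a higher shell, more shielded, and comes off more easily.
Here both period and group differ, so the two effects have to be weighed against each other.
Al > Li: period and group pull opposite ways; the across-period shift dominates (578 vs 520 kJ/mol).
Sn > Al: period and group pull opposite ways; the across-period shift dominates (709 vs 578 kJ/mol).
B > Sn: period and group pull opposite ways; the down-group shift dominates (801 vs 709 kJ/mol).
Be > B: this pair runs against the simple trend — see the exception note.
Note the exception: Be has a higher first ionization energy than B, contrary to the simple trend — removing B's lone 2p electron is easier than breaking Be's filled 2s².
For reference (kJ/mol): Li 520, Be 900, B 801, Al 578, Sn 709.
So from highest to lowest: Be > B > Sn > Al > Li.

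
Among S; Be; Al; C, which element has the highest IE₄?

Be

After 3 electrons have been removed, what remains? S³⁺ still has 3 valence electrons; Be³⁺ is already 1 electron into the core; Al³⁺ is the bare [Ne] core; C³⁺ still has 1 valence electron.
Pulling an electron out of a noble-gas core costs far more than removing a remaining valence electron, so Al and Be sit at the high end of IE_4.
Valence configurations: S³⁺ [Ne]3s²3p¹, C³⁺ [He]2s¹.
Tabulated IE_4 (kJ/mol): S 4556, Be 21007, Al 11577, C 6223.
Hence IE_4: S < C < Al < Be.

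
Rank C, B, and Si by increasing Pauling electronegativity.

B is in period 2, group 13; C is in period 2, group 14; Si is in period 3, group 14.
EN rises left→right (higher Z_eff, smaller atoms) and falls top→bottom (larger, more shielded atoms).
These span different periods and groups, so the two trends combine.
B > Si: period and group pull opposite ways; the down-group shift dominates (2.04 vs 1.90).
C > B: both are in period 2; the period trend gives C the larger value.
Tabulated electronegativity (Pauling): B 2.04, C 2.55, Si 1.90.
So from lowest to highest: Si < B < C.

Si < B < C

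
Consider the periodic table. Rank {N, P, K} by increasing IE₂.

P < N < K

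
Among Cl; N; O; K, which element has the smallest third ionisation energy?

The third ionization energy removes an electron from the +2 ion. For each element: Cl²⁺ still has 5 valence electrons; N²⁺ still has 3 valence electrons; O²⁺ still has 4 valence electrons; K²⁺ is already 1 electron into the core.
Usually core removal costs more than valence removal, but here the competition is close: a tightly held n=2 valence electron can cost more to remove than an n=3 core electron, so the actual values have to decide it.
Valence configurations: Cl²⁺ [Ne]3s²3p³, N²⁺ [He]2s²2p¹, O²⁺ [He]2s²2p².
Tabulated IE_3 (kJ/mol): Cl 3822, N 4578, O 5300, K 4420.
Overall IE_3 order: Cl < K < N < O.

Cl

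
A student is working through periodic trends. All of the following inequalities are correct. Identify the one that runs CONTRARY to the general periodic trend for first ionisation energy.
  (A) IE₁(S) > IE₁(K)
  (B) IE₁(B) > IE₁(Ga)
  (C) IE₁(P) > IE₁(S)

The general trend: first ionisation energy increases across a period and decreases down a group.
(A) S (period 3, group 16) vs K (period 4, group 1): the stated order agrees with the simple trend.
(B) B (period 2, group 13) vs Ga (period 4, group 13): the stated order agrees with the simple trend.
(C) P (period 3, group 15) vs S (period 3, group 16): the stated order contradicts the simple trend.
The exception is (C): S (3p⁴) ionizes more easily than half-filled P (3p³) because the paired 3p electron in S is pushed out by e⁻–e⁻ repulsion.

(C)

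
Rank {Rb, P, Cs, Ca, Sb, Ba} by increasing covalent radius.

P, Sb, Ca, Ba, Rb, Cs

P is in period 3, group 15; Ca is in period 4, group 2; Rb is in period 5, group 1; Sb is in period 5, group 15; Cs is in period 6, group 1; Ba is in period 6, group 2.
Moving right in a period, electrons are added to the same shell under a stronger nuclear pull, so atoms get smaller; moving down, a new shell is opened and atoms get larger.
These span different periods and groups, so the two trends combine.
Sb > P: they share group 15; the group trend gives Sb the larger value.
Ca > Sb: period and group pull opposite ways; the across-period shift dominates (171 vs 140 pm).
Ba > Ca: they share group 2; the group trend gives Ba the larger value.
Rb > Ba: the two effects oppose for this pair; the across-period effect wins (210 vs 196 pm).
Cs > Rb: Cs sits below Rb in group 1, so the down-group effect alone puts Cs larger.
Approximate values (pm): P 111, Ca 171, Rb 210, Sb 140, Cs 232, Ba 196.
So from smallest to largest: P < Sb < Ca < Ba < Rb < Cs.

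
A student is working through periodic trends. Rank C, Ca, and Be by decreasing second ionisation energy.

C, Be, Ca

The second ionization energy removes an electron from the +1 ion. For each element: C⁺ still has 3 valence electrons; Ca⁺ still has 1 valence electron; Be⁺ still has 1 valence electron.
All are still removing valence electrons, so compare the +1 ions as you would atoms: IE_2 generally rises across a period (higher Z_eff) and falls down a group (larger shell), subject to the usual subshell exceptions.
Valence configurations: C⁺ [He]2s²2p¹, Ca⁺ [Ar]4s¹, Be⁺ [He]2s¹.
Tabulated IE_2 (kJ/mol): C 2353, Ca 1145, Be 1757.
Hence IE_2: Ca < Be < C.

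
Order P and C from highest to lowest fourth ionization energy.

C > P

The fourth ionization energy removes an electron from the +3 ion. For each element: P³⁺ still has 2 valence electrons; C³⁺ still has 1 valence electron.
All are still removing valence electrons, so compare the +3 ions as you would atoms: IE_4 generally rises across a period (higher Z_eff) and falls down a group (larger shell), subject to the usual subshell exceptions.
Valence configurations: P³⁺ [Ne]3s², C³⁺ [He]2s¹.
Tabulated IE_4 (kJ/mol): P 4964, C 6223.
Putting it together, IE_4: P < C.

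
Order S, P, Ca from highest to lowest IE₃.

Ca, S, P

IE_3 is the cost of taking one more electron from the +2 cation: S²⁺ still has 4 valence electrons; P²⁺ still has 3 valence electrons; Ca²⁺ is the bare [Ar] core.
Core electrons are held far more tightly than valence electrons, so Ca tops the IE_3 order.
Valence configurations: S²⁺ [Ne]3s²3p², P²⁺ [Ne]3s²3p¹.
The numbers (kJ/mol): S 3357, P 2914, Ca 4912.
Putting it together, IE_3: P < S < Ca.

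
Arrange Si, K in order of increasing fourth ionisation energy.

Si, K

After 3 electrons have been removed, what remains? Si³⁺ still has 1 valence electron; K³⁺ is already 2 electrons into the core.
Pulling an electron out of a noble-gas core costs far more than removing a remaining valence electron, so K sits at the high end of IE_4.
The numbers (kJ/mol): Si 4356, K 5877.
So the fourth ionization energies run Si < K.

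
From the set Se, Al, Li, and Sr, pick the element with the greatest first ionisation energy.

Se

Li is in period 2, group 1; Al is in period 3, group 13; Se is in period 4, group 16; Sr is in period 5, group 2.
Removing the outermost electron gets harder across a period and easier down a group.
These span different periods and groups, so the two trends combine.
Sr > Li: period and group pull opposite ways; the across-period shift dominates (550 vs 520 kJ/mol).
Al > Sr: relative to Sr, both the across-period and down-group shifts push Al's first ionization energy up.
Se > Al: the two effects oppose for this pair; the across-period effect wins (941 vs 578 kJ/mol).
Approximate values (kJ/mol): Li 520, Al 578, Se 941, Sr 550.
The greatest first ionisation energy among these belongs to Se.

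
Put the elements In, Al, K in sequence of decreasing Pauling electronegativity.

In, Al, K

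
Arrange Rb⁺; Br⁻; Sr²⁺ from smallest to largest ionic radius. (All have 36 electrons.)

Sr²⁺ < Rb⁺ < Br⁻

All of these have 36 electrons, so size is governed by nuclear charge alone: the more protons, the stronger the pull on the same electron cloud, and the smaller the ion.
Nuclear charges: Sr²⁺ (Z=38), Rb⁺ (Z=37), Br⁻ (Z=35).
Smallest to largest: Sr²⁺ < Rb⁺ < Br⁻.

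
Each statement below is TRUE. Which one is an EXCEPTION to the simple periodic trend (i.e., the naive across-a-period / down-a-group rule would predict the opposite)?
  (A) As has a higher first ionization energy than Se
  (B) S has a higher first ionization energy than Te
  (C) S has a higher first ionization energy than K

(A)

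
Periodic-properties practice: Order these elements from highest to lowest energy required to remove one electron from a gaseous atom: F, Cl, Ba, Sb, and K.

F, Cl, Sb, Ba, K

F is in period 2, group 17; Cl is in period 3, group 17; K is in period 4, group 1; Sb is in period 5, group 15; Ba is in period 6, group 2.
IE₁ increases left→right with effective nuclear charge and decreases top→bottom as the valence shell moves farther out.
These span different periods and groups, so the two trends combine.
Ba > K: period and group pull opposite ways; the across-period shift dominates (503 vs 419 kJ/mol).
Sb > Ba: both effects reinforce here, so Sb is clearly the higher of the two.
Cl > Sb: both effects reinforce here, so Cl is clearly the higher of the two.
F > Cl: F sits above Cl in group 17, so the down-group effect alone puts F higher.
Approximate values (kJ/mol): F 1681, Cl 1251, K 419, Sb 831, Ba 503.
So from highest to lowest: F > Cl > Sb > Ba > K.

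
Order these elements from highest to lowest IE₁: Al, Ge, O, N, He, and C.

He is in period 1, group 18; C is in period 2, group 14; N is in period 2, group 15; O is in period 2, group 16; Al is in period 3, group 13; Ge is in period 4, group 14.
First ionization energy rises across a period (greater Z_eff holds electrons more tightly) and falls down a group (valence electrons are farther from the nucleus).
Neither a single period nor a single group — weigh both effects.
Ge > Al: the two effects oppose for this pair; the across-period effect wins (762 vs 578 kJ/mol).
C > Ge: C sits above Ge in group 14, so the down-group effect alone puts C higher.
O > C: both are in period 2; the period trend gives O the larger value.
N > O: this pair runs against the simple trend — see the exception note.
He > N: both effects reinforce here, so He is clearly the higher of the two.
Note the exception: N has a higher first ionization energy than O, contrary to the simple trend — pairing an electron in O's 2p⁴ costs repulsion energy, so O ionizes more easily than half-filled N (2p³).
For reference (kJ/mol): He 2372, C 1086, N 1402, O 1314, Al 578, Ge 762.
So from highest to lowest: He > N > O > C > Ge > Al.

He, N, O, C, Ge, Al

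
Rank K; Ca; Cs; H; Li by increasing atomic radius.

H is in period 1, group 1; Li is in period 2, group 1; K is in period 4, group 1; Ca is in period 4, group 2; Cs is in period 6, group 1.
Atomic radius shrinks across a period as nuclear charge pulls the same shell inward, and grows down a group as new shells are added.
Here both period and group differ, so the two effects have to be weighed against each other.
Li > H: Li sits below H in group 1, so the down-group effect alone puts Li larger.
Ca > Li: the two effects oppose for this pair; the down-group effect wins (171 vs 133 pm).
K > Ca: K lies to the left of Ca in period 4, so the across-period effect alone puts K larger.
Cs > K: Cs sits below K in group 1, so the down-group effect alone puts Cs larger.
Approximate values (pm): H 32, Li 133, K 196, Ca 171, Cs 232.
So from smallest to largest: H < Li < Ca < K < Cs.

H < Li < Ca < K < Cs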